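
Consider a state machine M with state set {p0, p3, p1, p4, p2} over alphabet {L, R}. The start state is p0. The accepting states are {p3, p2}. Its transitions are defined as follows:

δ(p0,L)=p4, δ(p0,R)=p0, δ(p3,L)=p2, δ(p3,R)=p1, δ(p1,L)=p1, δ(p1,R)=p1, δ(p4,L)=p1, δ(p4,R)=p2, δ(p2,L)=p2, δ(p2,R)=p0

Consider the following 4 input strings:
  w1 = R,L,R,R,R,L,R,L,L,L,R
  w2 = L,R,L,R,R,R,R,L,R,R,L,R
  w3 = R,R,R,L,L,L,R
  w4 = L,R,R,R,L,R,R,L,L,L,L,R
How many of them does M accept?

w1: Trace: p0 -R-> p0 -L-> p4 -R-> p2 -R-> p0 -R-> p0 -L-> p4 -R-> p2 -L-> p2 -L-> p2 -L-> p2 -R-> p0  → end p0, rejected
w2: Trace: p0 -L-> p4 -R-> p2 -L-> p2 -R-> p0 -R-> p0 -R-> p0 -R-> p0 -L-> p4 -R-> p2 -R-> p0 -L-> p4 -R-> p2  → end p2, accepted
w3: Trace: p0 -R-> p0 -R-> p0 -R-> p0 -L-> p4 -L-> p1 -L-> p1 -R-> p1  → end p1, rejected
w4: Trace: p0 -L-> p4 -R-> p2 -R-> p0 -R-> p0 -L-> p4 -R-> p2 -R-> p0 -L-> p4 -L-> p1 -L-> p1 -L-> p1 -R-> p1  → end p1, rejected

1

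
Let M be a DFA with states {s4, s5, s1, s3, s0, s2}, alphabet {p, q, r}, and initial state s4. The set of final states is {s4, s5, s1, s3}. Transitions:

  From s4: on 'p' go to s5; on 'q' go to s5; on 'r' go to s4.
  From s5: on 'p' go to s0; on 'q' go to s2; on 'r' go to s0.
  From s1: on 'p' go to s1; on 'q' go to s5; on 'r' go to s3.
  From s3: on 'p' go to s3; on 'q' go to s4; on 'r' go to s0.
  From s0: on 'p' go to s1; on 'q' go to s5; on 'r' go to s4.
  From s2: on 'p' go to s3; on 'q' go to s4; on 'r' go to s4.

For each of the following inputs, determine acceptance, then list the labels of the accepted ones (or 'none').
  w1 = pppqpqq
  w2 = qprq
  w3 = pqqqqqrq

w1: Trace: s4 -p-> s5 -p-> s0 -p-> s1 -q-> s5 -p-> s0 -q-> s5 -q-> s2  → end s2, rejected
w2: Trace: s4 -q-> s5 -p-> s0 -r-> s4 -q-> s5  → end s5, accepted
w3: Trace: s4 -p-> s5 -q-> s2 -q-> s4 -q-> s5 -q-> s2 -q-> s4 -r-> s4 -q-> s5  → end s5, accepted

w2, w3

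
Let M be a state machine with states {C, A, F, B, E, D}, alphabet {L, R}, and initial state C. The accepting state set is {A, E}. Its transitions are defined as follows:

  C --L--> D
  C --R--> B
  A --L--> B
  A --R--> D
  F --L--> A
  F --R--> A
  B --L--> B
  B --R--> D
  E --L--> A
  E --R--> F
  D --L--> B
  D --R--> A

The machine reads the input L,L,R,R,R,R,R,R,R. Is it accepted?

C → D → B → D → A → D → A → D → A → D
End state D is not accepting.

No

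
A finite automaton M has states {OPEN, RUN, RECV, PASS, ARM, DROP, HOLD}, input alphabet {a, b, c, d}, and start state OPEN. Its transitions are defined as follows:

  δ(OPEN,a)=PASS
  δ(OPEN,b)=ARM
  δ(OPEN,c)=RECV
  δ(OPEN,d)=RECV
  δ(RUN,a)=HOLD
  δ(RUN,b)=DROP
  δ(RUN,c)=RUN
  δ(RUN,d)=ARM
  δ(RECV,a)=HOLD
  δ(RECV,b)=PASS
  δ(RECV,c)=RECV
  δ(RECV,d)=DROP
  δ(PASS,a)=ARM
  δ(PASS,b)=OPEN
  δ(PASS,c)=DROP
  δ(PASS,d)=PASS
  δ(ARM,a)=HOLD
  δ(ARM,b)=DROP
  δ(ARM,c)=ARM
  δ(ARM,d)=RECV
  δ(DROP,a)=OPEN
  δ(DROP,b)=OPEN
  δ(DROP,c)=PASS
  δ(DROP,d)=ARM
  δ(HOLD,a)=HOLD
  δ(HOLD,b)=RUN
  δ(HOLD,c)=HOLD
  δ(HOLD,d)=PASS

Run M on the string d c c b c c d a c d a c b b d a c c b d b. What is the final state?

Trace: OPEN -d-> RECV -c-> RECV -c-> RECV -b-> PASS -c-> DROP -c-> PASS -d-> PASS -a-> ARM -c-> ARM -d-> RECV -a-> HOLD -c-> HOLD -b-> RUN -b-> DROP -d-> ARM -a-> HOLD -c-> HOLD -c-> HOLD -b-> RUN -d-> ARM -b-> DROP

DROP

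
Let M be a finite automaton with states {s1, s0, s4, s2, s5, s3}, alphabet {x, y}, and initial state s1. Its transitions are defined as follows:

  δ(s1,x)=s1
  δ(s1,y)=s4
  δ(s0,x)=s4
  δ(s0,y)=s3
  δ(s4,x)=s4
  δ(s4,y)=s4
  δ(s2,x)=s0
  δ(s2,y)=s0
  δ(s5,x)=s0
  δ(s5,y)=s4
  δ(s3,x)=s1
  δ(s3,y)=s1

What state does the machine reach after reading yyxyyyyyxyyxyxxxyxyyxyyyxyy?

s1 → s4 → s4 → s4 → s4 → s4 → s4 → s4 → s4 → s4 → s4 → s4 → s4 → s4 → s4 → s4 → s4 → s4 → s4 → s4 → s4 → s4 → s4 → s4 → s4 → s4 → s4 → s4

s4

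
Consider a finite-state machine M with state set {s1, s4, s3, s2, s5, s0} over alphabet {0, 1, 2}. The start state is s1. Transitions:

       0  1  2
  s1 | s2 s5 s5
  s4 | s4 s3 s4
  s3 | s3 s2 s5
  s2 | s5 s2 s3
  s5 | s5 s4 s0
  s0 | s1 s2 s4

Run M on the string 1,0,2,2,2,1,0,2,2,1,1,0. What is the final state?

start at s1
read '1': s1 → s5
read '0': s5 → s5
read '2': s5 → s0
read '2': s0 → s4
read '2': s4 → s4
read '1': s4 → s3
read '0': s3 → s3
read '2': s3 → s5
read '2': s5 → s0
read '1': s0 → s2
read '1': s2 → s2
read '0': s2 → s5

s5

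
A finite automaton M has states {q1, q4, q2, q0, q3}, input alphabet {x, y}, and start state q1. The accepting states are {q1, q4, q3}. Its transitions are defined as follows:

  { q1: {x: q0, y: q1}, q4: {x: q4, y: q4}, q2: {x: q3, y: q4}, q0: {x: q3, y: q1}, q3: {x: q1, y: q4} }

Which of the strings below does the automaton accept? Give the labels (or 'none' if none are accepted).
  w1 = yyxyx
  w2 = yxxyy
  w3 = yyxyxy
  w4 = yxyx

w2, w3

w1: Trace: q1 -y-> q1 -y-> q1 -x-> q0 -y-> q1 -x-> q0  → end q0, rejected
w2: Trace: q1 -y-> q1 -x-> q0 -x-> q3 -y-> q4 -y-> q4  → end q4, accepted
w3: Trace: q1 -y-> q1 -y-> q1 -x-> q0 -y-> q1 -x-> q0 -y-> q1  → end q1, accepted
w4: Trace: q1 -y-> q1 -x-> q0 -y-> q1 -x-> q0  → end q0, rejected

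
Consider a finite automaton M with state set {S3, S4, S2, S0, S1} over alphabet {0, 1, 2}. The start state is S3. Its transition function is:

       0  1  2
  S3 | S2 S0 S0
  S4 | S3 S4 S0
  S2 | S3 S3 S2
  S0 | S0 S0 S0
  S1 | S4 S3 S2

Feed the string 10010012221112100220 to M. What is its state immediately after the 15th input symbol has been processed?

Trace: S3 -1-> S0 -0-> S0 -0-> S0 -1-> S0 -0-> S0 -0-> S0 -1-> S0 -2-> S0 -2-> S0 -2-> S0 -1-> S0 -1-> S0 -1-> S0 -2-> S0 -1-> S0
After 15 symbols: S0.

S0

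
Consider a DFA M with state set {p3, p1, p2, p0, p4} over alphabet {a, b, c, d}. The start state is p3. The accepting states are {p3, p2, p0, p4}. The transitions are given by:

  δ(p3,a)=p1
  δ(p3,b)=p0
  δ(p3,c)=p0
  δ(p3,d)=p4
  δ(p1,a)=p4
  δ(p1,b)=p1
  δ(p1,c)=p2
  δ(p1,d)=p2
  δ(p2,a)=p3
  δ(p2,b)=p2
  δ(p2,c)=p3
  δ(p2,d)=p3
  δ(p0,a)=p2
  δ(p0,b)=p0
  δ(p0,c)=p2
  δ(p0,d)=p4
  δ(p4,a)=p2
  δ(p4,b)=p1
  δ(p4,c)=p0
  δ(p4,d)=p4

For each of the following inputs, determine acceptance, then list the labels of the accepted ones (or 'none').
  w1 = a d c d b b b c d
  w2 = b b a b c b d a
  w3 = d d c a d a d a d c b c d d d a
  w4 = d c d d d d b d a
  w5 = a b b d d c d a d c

w1: Trace: p3 -a-> p1 -d-> p2 -c-> p3 -d-> p4 -b-> p1 -b-> p1 -b-> p1 -c-> p2 -d-> p3  → end p3, accepted
w2: Trace: p3 -b-> p0 -b-> p0 -a-> p2 -b-> p2 -c-> p3 -b-> p0 -d-> p4 -a-> p2  → end p2, accepted
w3: Trace: p3 -d-> p4 -d-> p4 -c-> p0 -a-> p2 -d-> p3 -a-> p1 -d-> p2 -a-> p3 -d-> p4 -c-> p0 -b-> p0 -c-> p2 -d-> p3 -d-> p4 -d-> p4 -a-> p2  → end p2, accepted
w4: Trace: p3 -d-> p4 -c-> p0 -d-> p4 -d-> p4 -d-> p4 -d-> p4 -b-> p1 -d-> p2 -a-> p3  → end p3, accepted
w5: Trace: p3 -a-> p1 -b-> p1 -b-> p1 -d-> p2 -d-> p3 -c-> p0 -d-> p4 -a-> p2 -d-> p3 -c-> p0  → end p0, accepted

w1, w2, w3, w4, w5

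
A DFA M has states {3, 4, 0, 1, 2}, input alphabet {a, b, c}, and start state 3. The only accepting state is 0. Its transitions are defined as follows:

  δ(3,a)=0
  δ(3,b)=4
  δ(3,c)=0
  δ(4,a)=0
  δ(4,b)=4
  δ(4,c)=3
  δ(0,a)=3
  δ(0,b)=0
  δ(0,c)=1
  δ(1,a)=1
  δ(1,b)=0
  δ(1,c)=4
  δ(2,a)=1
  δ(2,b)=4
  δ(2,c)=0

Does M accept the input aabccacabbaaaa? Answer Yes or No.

3 → 0 → 3 → 4 → 3 → 0 → 3 → 0 → 3 → 4 → 4 → 0 → 3 → 0 → 3
End state 3 is not accepting.

No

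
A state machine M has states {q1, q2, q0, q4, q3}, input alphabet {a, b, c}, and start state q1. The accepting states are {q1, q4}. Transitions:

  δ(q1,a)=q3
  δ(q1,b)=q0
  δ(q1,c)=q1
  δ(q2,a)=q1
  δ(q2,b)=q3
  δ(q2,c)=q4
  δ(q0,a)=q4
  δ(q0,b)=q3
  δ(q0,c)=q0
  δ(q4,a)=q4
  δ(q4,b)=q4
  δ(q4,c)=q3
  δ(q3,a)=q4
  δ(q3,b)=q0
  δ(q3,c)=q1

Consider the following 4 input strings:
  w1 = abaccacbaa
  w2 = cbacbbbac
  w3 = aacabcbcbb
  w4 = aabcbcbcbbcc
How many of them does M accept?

w1: Trace: q1 -a-> q3 -b-> q0 -a-> q4 -c-> q3 -c-> q1 -a-> q3 -c-> q1 -b-> q0 -a-> q4 -a-> q4  → end q4, accepted
w2: Trace: q1 -c-> q1 -b-> q0 -a-> q4 -c-> q3 -b-> q0 -b-> q3 -b-> q0 -a-> q4 -c-> q3  → end q3, rejected
w3: Trace: q1 -a-> q3 -a-> q4 -c-> q3 -a-> q4 -b-> q4 -c-> q3 -b-> q0 -c-> q0 -b-> q3 -b-> q0  → end q0, rejected
w4: Trace: q1 -a-> q3 -a-> q4 -b-> q4 -c-> q3 -b-> q0 -c-> q0 -b-> q3 -c-> q1 -b-> q0 -b-> q3 -c-> q1 -c-> q1  → end q1, accepted

2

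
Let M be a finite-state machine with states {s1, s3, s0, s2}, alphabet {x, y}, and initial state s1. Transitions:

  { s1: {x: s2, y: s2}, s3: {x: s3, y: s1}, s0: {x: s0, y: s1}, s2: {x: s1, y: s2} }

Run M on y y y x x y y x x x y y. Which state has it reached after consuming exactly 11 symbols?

Trace: s1 -y-> s2 -y-> s2 -y-> s2 -x-> s1 -x-> s2 -y-> s2 -y-> s2 -x-> s1 -x-> s2 -x-> s1 -y-> s2
After 11 symbols: s2.

s2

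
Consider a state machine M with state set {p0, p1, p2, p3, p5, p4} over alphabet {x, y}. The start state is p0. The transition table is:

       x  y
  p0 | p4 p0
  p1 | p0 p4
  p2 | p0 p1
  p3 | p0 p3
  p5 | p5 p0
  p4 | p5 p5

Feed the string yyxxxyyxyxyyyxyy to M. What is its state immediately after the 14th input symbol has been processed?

p0 → p0 → p0 → p4 → p5 → p5 → p0 → p0 → p4 → p5 → p5 → p0 → p0 → p0 → p4
After 14 symbols: p4.

p4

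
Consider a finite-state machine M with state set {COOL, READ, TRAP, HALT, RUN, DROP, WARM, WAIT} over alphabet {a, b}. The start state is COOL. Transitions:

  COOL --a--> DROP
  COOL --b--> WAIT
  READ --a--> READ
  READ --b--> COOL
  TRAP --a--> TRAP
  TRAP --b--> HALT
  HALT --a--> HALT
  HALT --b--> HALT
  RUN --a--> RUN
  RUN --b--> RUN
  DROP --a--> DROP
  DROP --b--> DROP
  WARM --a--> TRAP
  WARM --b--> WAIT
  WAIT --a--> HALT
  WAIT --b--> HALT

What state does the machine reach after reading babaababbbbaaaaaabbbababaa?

HALT

start at COOL
read 'b': COOL → WAIT
read 'a': WAIT → HALT
read 'b': HALT → HALT
read 'a': HALT → HALT
read 'a': HALT → HALT
read 'b': HALT → HALT
read 'a': HALT → HALT
read 'b': HALT → HALT
read 'b': HALT → HALT
read 'b': HALT → HALT
read 'b': HALT → HALT
read 'a': HALT → HALT
read 'a': HALT → HALT
read 'a': HALT → HALT
read 'a': HALT → HALT
read 'a': HALT → HALT
read 'a': HALT → HALT
read 'b': HALT → HALT
read 'b': HALT → HALT
read 'b': HALT → HALT
read 'a': HALT → HALT
read 'b': HALT → HALT
read 'a': HALT → HALT
read 'b': HALT → HALT
read 'a': HALT → HALT
read 'a': HALT → HALT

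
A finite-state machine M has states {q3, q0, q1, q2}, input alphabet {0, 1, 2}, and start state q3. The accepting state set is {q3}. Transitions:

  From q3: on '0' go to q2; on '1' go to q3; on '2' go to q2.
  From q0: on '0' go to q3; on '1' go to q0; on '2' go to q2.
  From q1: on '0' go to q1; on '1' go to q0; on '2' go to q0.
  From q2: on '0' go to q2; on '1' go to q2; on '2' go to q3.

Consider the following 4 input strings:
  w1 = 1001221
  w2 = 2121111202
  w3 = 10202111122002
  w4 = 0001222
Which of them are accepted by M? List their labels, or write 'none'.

w1:
  start at q3
  read '1': q3 → q3
  read '0': q3 → q2
  read '0': q2 → q2
  read '1': q2 → q2
  read '2': q2 → q3
  read '2': q3 → q2
  read '1': q2 → q2
  end q2, rejected
w2:
  start at q3
  read '2': q3 → q2
  read '1': q2 → q2
  read '2': q2 → q3
  read '1': q3 → q3
  read '1': q3 → q3
  read '1': q3 → q3
  read '1': q3 → q3
  read '2': q3 → q2
  read '0': q2 → q2
  read '2': q2 → q3
  end q3, accepted
w3:
  start at q3
  read '1': q3 → q3
  read '0': q3 → q2
  read '2': q2 → q3
  read '0': q3 → q2
  read '2': q2 → q3
  read '1': q3 → q3
  read '1': q3 → q3
  read '1': q3 → q3
  read '1': q3 → q3
  read '2': q3 → q2
  read '2': q2 → q3
  read '0': q3 → q2
  read '0': q2 → q2
  read '2': q2 → q3
  end q3, accepted
w4:
  start at q3
  read '0': q3 → q2
  read '0': q2 → q2
  read '0': q2 → q2
  read '1': q2 → q2
  read '2': q2 → q3
  read '2': q3 → q2
  read '2': q2 → q3
  end q3, accepted

w2, w3, w4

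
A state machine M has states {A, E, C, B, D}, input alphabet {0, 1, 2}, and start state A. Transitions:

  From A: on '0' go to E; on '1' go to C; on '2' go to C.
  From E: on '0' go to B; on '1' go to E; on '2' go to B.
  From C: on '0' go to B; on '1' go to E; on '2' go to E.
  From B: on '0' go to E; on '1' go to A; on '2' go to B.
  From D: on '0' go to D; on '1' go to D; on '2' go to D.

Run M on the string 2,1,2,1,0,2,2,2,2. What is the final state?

B

start at A
read '2': A → C
read '1': C → E
read '2': E → B
read '1': B → A
read '0': A → E
read '2': E → B
read '2': B → B
read '2': B → B
read '2': B → B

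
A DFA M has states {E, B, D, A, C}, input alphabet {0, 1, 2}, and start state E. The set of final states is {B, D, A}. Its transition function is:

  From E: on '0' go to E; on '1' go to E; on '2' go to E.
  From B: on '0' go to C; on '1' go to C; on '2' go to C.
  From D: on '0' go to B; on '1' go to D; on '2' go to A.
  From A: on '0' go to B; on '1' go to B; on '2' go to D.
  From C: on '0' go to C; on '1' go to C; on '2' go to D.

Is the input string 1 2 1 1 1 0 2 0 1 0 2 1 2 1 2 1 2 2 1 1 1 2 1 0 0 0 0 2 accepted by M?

start at E
read '1': E → E
read '2': E → E
read '1': E → E
read '1': E → E
read '1': E → E
read '0': E → E
read '2': E → E
read '0': E → E
read '1': E → E
read '0': E → E
read '2': E → E
read '1': E → E
read '2': E → E
read '1': E → E
read '2': E → E
read '1': E → E
read '2': E → E
read '2': E → E
read '1': E → E
read '1': E → E
read '1': E → E
read '2': E → E
read '1': E → E
read '0': E → E
read '0': E → E
read '0': E → E
read '0': E → E
read '2': E → E
End state E is not accepting.

No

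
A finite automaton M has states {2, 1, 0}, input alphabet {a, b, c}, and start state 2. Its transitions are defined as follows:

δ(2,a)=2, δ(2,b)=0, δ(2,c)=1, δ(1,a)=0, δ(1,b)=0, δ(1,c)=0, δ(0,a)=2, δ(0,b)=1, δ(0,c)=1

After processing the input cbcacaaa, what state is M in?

start at 2
read 'c': 2 → 1
read 'b': 1 → 0
read 'c': 0 → 1
read 'a': 1 → 0
read 'c': 0 → 1
read 'a': 1 → 0
read 'a': 0 → 2
read 'a': 2 → 2

2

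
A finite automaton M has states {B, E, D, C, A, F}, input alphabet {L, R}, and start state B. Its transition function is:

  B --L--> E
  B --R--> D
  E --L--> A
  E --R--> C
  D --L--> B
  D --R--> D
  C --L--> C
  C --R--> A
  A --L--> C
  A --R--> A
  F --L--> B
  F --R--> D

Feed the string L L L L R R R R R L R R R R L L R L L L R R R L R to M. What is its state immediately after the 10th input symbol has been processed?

C

Trace: B -L-> E -L-> A -L-> C -L-> C -R-> A -R-> A -R-> A -R-> A -R-> A -L-> C
After 10 symbols: C.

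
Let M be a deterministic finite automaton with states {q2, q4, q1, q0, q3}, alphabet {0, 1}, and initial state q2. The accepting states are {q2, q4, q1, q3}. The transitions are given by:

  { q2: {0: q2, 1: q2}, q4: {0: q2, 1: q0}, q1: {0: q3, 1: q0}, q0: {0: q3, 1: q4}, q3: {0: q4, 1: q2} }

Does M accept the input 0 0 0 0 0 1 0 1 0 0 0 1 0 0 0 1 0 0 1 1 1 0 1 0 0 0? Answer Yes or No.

Yes

q2 → q2 → q2 → q2 → q2 → q2 → q2 → q2 → q2 → q2 → q2 → q2 → q2 → q2 → q2 → q2 → q2 → q2 → q2 → q2 → q2 → q2 → q2 → q2 → q2 → q2 → q2
End state q2 is accepting.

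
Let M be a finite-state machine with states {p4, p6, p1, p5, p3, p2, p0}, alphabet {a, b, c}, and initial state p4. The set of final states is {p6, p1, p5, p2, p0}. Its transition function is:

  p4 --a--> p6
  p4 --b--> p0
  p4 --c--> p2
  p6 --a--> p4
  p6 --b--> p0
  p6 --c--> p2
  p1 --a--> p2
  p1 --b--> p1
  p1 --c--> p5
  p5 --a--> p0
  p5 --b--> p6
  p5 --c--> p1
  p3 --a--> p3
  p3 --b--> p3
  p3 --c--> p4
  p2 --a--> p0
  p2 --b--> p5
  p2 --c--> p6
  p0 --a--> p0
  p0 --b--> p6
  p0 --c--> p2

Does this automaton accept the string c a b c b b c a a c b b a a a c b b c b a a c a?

Trace: p4 -c-> p2 -a-> p0 -b-> p6 -c-> p2 -b-> p5 -b-> p6 -c-> p2 -a-> p0 -a-> p0 -c-> p2 -b-> p5 -b-> p6 -a-> p4 -a-> p6 -a-> p4 -c-> p2 -b-> p5 -b-> p6 -c-> p2 -b-> p5 -a-> p0 -a-> p0 -c-> p2 -a-> p0
End state p0 is accepting.

Yes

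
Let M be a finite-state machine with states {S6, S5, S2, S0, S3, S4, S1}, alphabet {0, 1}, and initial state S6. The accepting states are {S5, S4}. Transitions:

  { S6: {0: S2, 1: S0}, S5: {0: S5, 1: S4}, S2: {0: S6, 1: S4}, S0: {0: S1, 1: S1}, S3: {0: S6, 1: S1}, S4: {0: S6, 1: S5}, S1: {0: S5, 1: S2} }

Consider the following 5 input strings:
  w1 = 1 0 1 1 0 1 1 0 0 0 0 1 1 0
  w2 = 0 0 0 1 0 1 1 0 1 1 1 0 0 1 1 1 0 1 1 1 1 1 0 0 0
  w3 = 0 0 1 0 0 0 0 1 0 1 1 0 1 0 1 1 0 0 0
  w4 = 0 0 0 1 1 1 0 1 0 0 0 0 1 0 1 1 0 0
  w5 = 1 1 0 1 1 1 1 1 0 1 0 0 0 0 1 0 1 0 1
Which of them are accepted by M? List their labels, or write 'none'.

w1, w2, w3, w4

w1:
  start at S6
  read '1': S6 → S0
  read '0': S0 → S1
  read '1': S1 → S2
  read '1': S2 → S4
  read '0': S4 → S6
  read '1': S6 → S0
  read '1': S0 → S1
  read '0': S1 → S5
  read '0': S5 → S5
  read '0': S5 → S5
  read '0': S5 → S5
  read '1': S5 → S4
  read '1': S4 → S5
  read '0': S5 → S5
  end S5, accepted
w2:
  start at S6
  read '0': S6 → S2
  read '0': S2 → S6
  read '0': S6 → S2
  read '1': S2 → S4
  read '0': S4 → S6
  read '1': S6 → S0
  read '1': S0 → S1
  read '0': S1 → S5
  read '1': S5 → S4
  read '1': S4 → S5
  read '1': S5 → S4
  read '0': S4 → S6
  read '0': S6 → S2
  read '1': S2 → S4
  read '1': S4 → S5
  read '1': S5 → S4
  read '0': S4 → S6
  read '1': S6 → S0
  read '1': S0 → S1
  read '1': S1 → S2
  read '1': S2 → S4
  read '1': S4 → S5
  read '0': S5 → S5
  read '0': S5 → S5
  read '0': S5 → S5
  end S5, accepted
w3:
  start at S6
  read '0': S6 → S2
  read '0': S2 → S6
  read '1': S6 → S0
  read '0': S0 → S1
  read '0': S1 → S5
  read '0': S5 → S5
  read '0': S5 → S5
  read '1': S5 → S4
  read '0': S4 → S6
  read '1': S6 → S0
  read '1': S0 → S1
  read '0': S1 → S5
  read '1': S5 → S4
  read '0': S4 → S6
  read '1': S6 → S0
  read '1': S0 → S1
  read '0': S1 → S5
  read '0': S5 → S5
  read '0': S5 → S5
  end S5, accepted
w4:
  start at S6
  read '0': S6 → S2
  read '0': S2 → S6
  read '0': S6 → S2
  read '1': S2 → S4
  read '1': S4 → S5
  read '1': S5 → S4
  read '0': S4 → S6
  read '1': S6 → S0
  read '0': S0 → S1
  read '0': S1 → S5
  read '0': S5 → S5
  read '0': S5 → S5
  read '1': S5 → S4
  read '0': S4 → S6
  read '1': S6 → S0
  read '1': S0 → S1
  read '0': S1 → S5
  read '0': S5 → S5
  end S5, accepted
w5:
  start at S6
  read '1': S6 → S0
  read '1': S0 → S1
  read '0': S1 → S5
  read '1': S5 → S4
  read '1': S4 → S5
  read '1': S5 → S4
  read '1': S4 → S5
  read '1': S5 → S4
  read '0': S4 → S6
  read '1': S6 → S0
  read '0': S0 → S1
  read '0': S1 → S5
  read '0': S5 → S5
  read '0': S5 → S5
  read '1': S5 → S4
  read '0': S4 → S6
  read '1': S6 → S0
  read '0': S0 → S1
  read '1': S1 → S2
  end S2, rejected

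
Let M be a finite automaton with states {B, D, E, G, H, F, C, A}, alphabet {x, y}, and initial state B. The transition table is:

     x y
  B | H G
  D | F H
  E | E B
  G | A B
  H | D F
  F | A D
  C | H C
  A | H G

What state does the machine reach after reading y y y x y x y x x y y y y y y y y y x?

D

B → G → B → G → A → G → A → G → A → H → F → D → H → F → D → H → F → D → H → D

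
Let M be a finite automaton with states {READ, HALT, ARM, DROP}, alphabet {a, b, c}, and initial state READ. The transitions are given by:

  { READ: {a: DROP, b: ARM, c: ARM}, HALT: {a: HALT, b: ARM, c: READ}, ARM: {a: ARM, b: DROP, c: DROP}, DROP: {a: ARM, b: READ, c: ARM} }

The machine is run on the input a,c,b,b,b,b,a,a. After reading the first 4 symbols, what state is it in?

READ

start at READ
read 'a': READ → DROP
read 'c': DROP → ARM
read 'b': ARM → DROP
read 'b': DROP → READ
After 4 symbols: READ.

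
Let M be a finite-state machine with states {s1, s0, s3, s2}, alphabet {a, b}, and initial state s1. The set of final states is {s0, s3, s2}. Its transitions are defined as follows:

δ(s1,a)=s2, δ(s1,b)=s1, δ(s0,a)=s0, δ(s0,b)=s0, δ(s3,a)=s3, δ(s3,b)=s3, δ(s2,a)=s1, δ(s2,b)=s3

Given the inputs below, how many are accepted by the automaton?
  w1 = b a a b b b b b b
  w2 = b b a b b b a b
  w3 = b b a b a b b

w1:
  start at s1
  read 'b': s1 → s1
  read 'a': s1 → s2
  read 'a': s2 → s1
  read 'b': s1 → s1
  read 'b': s1 → s1
  read 'b': s1 → s1
  read 'b': s1 → s1
  read 'b': s1 → s1
  read 'b': s1 → s1
  end s1, rejected
w2:
  start at s1
  read 'b': s1 → s1
  read 'b': s1 → s1
  read 'a': s1 → s2
  read 'b': s2 → s3
  read 'b': s3 → s3
  read 'b': s3 → s3
  read 'a': s3 → s3
  read 'b': s3 → s3
  end s3, accepted
w3:
  start at s1
  read 'b': s1 → s1
  read 'b': s1 → s1
  read 'a': s1 → s2
  read 'b': s2 → s3
  read 'a': s3 → s3
  read 'b': s3 → s3
  read 'b': s3 → s3
  end s3, accepted

2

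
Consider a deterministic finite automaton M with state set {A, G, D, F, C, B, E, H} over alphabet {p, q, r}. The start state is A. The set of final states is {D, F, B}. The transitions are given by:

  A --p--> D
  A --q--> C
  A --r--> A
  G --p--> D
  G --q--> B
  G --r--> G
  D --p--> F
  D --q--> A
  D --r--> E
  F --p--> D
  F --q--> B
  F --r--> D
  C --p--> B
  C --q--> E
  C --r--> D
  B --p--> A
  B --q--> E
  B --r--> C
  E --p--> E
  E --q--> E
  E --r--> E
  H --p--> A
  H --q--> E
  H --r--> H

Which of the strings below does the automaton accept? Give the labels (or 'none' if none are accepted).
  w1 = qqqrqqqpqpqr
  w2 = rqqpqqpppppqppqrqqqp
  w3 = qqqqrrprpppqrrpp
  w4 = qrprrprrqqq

none

w1:
  start at A
  read 'q': A → C
  read 'q': C → E
  read 'q': E → E
  read 'r': E → E
  read 'q': E → E
  read 'q': E → E
  read 'q': E → E
  read 'p': E → E
  read 'q': E → E
  read 'p': E → E
  read 'q': E → E
  read 'r': E → E
  end E, rejected
w2:
  start at A
  read 'r': A → A
  read 'q': A → C
  read 'q': C → E
  read 'p': E → E
  read 'q': E → E
  read 'q': E → E
  read 'p': E → E
  read 'p': E → E
  read 'p': E → E
  read 'p': E → E
  read 'p': E → E
  read 'q': E → E
  read 'p': E → E
  read 'p': E → E
  read 'q': E → E
  read 'r': E → E
  read 'q': E → E
  read 'q': E → E
  read 'q': E → E
  read 'p': E → E
  end E, rejected
w3:
  start at A
  read 'q': A → C
  read 'q': C → E
  read 'q': E → E
  read 'q': E → E
  read 'r': E → E
  read 'r': E → E
  read 'p': E → E
  read 'r': E → E
  read 'p': E → E
  read 'p': E → E
  read 'p': E → E
  read 'q': E → E
  read 'r': E → E
  read 'r': E → E
  read 'p': E → E
  read 'p': E → E
  end E, rejected
w4:
  start at A
  read 'q': A → C
  read 'r': C → D
  read 'p': D → F
  read 'r': F → D
  read 'r': D → E
  read 'p': E → E
  read 'r': E → E
  read 'r': E → E
  read 'q': E → E
  read 'q': E → E
  read 'q': E → E
  end E, rejected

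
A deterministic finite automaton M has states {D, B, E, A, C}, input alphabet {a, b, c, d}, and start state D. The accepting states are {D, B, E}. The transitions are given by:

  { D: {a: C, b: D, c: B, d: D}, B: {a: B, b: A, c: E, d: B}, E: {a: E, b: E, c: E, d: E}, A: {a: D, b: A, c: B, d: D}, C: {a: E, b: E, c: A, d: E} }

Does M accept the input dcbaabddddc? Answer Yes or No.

Yes

start at D
read 'd': D → D
read 'c': D → B
read 'b': B → A
read 'a': A → D
read 'a': D → C
read 'b': C → E
read 'd': E → E
read 'd': E → E
read 'd': E → E
read 'd': E → E
read 'c': E → E
End state E is accepting.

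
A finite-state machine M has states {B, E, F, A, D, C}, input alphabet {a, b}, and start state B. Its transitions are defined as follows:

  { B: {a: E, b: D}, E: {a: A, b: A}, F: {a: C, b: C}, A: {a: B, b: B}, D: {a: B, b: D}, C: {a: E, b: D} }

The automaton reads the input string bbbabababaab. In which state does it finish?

A

start at B
read 'b': B → D
read 'b': D → D
read 'b': D → D
read 'a': D → B
read 'b': B → D
read 'a': D → B
read 'b': B → D
read 'a': D → B
read 'b': B → D
read 'a': D → B
read 'a': B → E
read 'b': E → A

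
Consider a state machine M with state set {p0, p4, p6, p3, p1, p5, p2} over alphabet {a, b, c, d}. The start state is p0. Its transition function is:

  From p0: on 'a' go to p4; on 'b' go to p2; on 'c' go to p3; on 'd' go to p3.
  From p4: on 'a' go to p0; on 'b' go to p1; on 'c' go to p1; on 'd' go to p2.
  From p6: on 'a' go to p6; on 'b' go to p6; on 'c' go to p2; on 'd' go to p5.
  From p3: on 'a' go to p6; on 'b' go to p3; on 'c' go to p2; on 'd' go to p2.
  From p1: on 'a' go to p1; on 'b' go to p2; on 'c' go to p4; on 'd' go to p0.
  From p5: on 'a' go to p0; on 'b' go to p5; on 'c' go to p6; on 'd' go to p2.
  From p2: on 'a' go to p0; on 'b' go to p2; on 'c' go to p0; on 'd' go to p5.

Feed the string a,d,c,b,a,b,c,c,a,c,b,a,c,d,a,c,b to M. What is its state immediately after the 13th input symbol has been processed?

p3

p0 → p4 → p2 → p0 → p2 → p0 → p2 → p0 → p3 → p6 → p2 → p2 → p0 → p3
After 13 symbols: p3.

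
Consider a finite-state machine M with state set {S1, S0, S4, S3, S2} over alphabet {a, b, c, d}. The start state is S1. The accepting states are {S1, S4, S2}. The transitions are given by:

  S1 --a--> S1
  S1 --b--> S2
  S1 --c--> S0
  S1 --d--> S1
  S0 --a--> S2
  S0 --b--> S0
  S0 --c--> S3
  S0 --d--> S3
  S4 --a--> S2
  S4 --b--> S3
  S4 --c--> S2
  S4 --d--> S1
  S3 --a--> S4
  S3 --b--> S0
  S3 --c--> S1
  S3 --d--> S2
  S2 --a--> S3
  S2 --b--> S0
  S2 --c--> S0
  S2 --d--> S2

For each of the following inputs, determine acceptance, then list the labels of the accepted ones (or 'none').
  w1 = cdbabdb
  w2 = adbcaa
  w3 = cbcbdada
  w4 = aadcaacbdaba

w3, w4

w1: S1 → S0 → S3 → S0 → S2 → S0 → S3 → S0  → end S0, rejected
w2: S1 → S1 → S1 → S2 → S0 → S2 → S3  → end S3, rejected
w3: S1 → S0 → S0 → S3 → S0 → S3 → S4 → S1 → S1  → end S1, accepted
w4: S1 → S1 → S1 → S1 → S0 → S2 → S3 → S1 → S2 → S2 → S3 → S0 → S2  → end S2, accepted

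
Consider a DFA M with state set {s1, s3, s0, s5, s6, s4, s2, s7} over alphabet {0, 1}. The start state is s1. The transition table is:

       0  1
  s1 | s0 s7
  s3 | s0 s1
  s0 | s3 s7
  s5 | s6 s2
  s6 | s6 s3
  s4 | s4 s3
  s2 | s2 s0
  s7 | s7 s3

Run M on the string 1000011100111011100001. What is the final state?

start at s1
read '1': s1 → s7
read '0': s7 → s7
read '0': s7 → s7
read '0': s7 → s7
read '0': s7 → s7
read '1': s7 → s3
read '1': s3 → s1
read '1': s1 → s7
read '0': s7 → s7
read '0': s7 → s7
read '1': s7 → s3
read '1': s3 → s1
read '1': s1 → s7
read '0': s7 → s7
read '1': s7 → s3
read '1': s3 → s1
read '1': s1 → s7
read '0': s7 → s7
read '0': s7 → s7
read '0': s7 → s7
read '0': s7 → s7
read '1': s7 → s3

s3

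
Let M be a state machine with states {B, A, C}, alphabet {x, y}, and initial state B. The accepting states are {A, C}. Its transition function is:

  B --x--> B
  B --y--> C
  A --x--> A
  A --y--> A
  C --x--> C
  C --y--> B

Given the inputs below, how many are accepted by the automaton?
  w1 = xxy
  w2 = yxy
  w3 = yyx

1

w1: Trace: B -x-> B -x-> B -y-> C  → end C, accepted
w2: Trace: B -y-> C -x-> C -y-> B  → end B, rejected
w3: Trace: B -y-> C -y-> B -x-> B  → end B, rejected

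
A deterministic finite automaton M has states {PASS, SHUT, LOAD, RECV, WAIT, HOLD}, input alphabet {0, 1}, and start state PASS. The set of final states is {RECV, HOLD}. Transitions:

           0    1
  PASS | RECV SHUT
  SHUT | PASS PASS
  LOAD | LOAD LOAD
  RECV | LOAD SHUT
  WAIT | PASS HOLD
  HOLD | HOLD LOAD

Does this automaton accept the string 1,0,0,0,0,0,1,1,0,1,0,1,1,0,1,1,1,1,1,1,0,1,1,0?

PASS → SHUT → PASS → RECV → LOAD → LOAD → LOAD → LOAD → LOAD → LOAD → LOAD → LOAD → LOAD → LOAD → LOAD → LOAD → LOAD → LOAD → LOAD → LOAD → LOAD → LOAD → LOAD → LOAD → LOAD
End state LOAD is not accepting.

No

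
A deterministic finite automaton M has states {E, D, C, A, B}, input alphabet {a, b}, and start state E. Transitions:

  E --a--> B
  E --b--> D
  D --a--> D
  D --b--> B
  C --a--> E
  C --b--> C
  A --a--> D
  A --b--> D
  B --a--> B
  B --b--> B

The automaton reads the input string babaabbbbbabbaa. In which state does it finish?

B

start at E
read 'b': E → D
read 'a': D → D
read 'b': D → B
read 'a': B → B
read 'a': B → B
read 'b': B → B
read 'b': B → B
read 'b': B → B
read 'b': B → B
read 'b': B → B
read 'a': B → B
read 'b': B → B
read 'b': B → B
read 'a': B → B
read 'a': B → B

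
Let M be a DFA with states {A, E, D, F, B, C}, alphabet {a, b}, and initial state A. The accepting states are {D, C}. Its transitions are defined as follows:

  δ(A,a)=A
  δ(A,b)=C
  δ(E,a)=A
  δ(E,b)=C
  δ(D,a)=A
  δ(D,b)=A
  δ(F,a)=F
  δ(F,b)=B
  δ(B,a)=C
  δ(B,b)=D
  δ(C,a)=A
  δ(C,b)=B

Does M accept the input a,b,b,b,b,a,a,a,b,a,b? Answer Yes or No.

Yes

Trace: A -a-> A -b-> C -b-> B -b-> D -b-> A -a-> A -a-> A -a-> A -b-> C -a-> A -b-> C
End state C is accepting.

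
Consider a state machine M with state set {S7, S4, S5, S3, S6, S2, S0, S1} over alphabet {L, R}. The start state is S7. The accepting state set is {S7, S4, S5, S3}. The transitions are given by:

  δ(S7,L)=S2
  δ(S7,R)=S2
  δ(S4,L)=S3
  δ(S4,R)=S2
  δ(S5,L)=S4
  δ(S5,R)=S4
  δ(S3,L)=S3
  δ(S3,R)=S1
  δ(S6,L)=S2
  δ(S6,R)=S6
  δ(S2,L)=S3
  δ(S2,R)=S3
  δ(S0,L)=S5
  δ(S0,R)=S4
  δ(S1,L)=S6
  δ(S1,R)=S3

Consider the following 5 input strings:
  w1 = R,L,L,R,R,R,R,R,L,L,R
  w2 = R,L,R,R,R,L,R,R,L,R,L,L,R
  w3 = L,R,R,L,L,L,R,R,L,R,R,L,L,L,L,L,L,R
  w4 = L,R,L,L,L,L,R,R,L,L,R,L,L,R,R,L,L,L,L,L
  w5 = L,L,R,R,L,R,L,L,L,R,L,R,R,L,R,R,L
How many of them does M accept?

2

w1:
  start at S7
  read 'R': S7 → S2
  read 'L': S2 → S3
  read 'L': S3 → S3
  read 'R': S3 → S1
  read 'R': S1 → S3
  read 'R': S3 → S1
  read 'R': S1 → S3
  read 'R': S3 → S1
  read 'L': S1 → S6
  read 'L': S6 → S2
  read 'R': S2 → S3
  end S3, accepted
w2:
  start at S7
  read 'R': S7 → S2
  read 'L': S2 → S3
  read 'R': S3 → S1
  read 'R': S1 → S3
  read 'R': S3 → S1
  read 'L': S1 → S6
  read 'R': S6 → S6
  read 'R': S6 → S6
  read 'L': S6 → S2
  read 'R': S2 → S3
  read 'L': S3 → S3
  read 'L': S3 → S3
  read 'R': S3 → S1
  end S1, rejected
w3:
  start at S7
  read 'L': S7 → S2
  read 'R': S2 → S3
  read 'R': S3 → S1
  read 'L': S1 → S6
  read 'L': S6 → S2
  read 'L': S2 → S3
  read 'R': S3 → S1
  read 'R': S1 → S3
  read 'L': S3 → S3
  read 'R': S3 → S1
  read 'R': S1 → S3
  read 'L': S3 → S3
  read 'L': S3 → S3
  read 'L': S3 → S3
  read 'L': S3 → S3
  read 'L': S3 → S3
  read 'L': S3 → S3
  read 'R': S3 → S1
  end S1, rejected
w4:
  start at S7
  read 'L': S7 → S2
  read 'R': S2 → S3
  read 'L': S3 → S3
  read 'L': S3 → S3
  read 'L': S3 → S3
  read 'L': S3 → S3
  read 'R': S3 → S1
  read 'R': S1 → S3
  read 'L': S3 → S3
  read 'L': S3 → S3
  read 'R': S3 → S1
  read 'L': S1 → S6
  read 'L': S6 → S2
  read 'R': S2 → S3
  read 'R': S3 → S1
  read 'L': S1 → S6
  read 'L': S6 → S2
  read 'L': S2 → S3
  read 'L': S3 → S3
  read 'L': S3 → S3
  end S3, accepted
w5:
  start at S7
  read 'L': S7 → S2
  read 'L': S2 → S3
  read 'R': S3 → S1
  read 'R': S1 → S3
  read 'L': S3 → S3
  read 'R': S3 → S1
  read 'L': S1 → S6
  read 'L': S6 → S2
  read 'L': S2 → S3
  read 'R': S3 → S1
  read 'L': S1 → S6
  read 'R': S6 → S6
  read 'R': S6 → S6
  read 'L': S6 → S2
  read 'R': S2 → S3
  read 'R': S3 → S1
  read 'L': S1 → S6
  end S6, rejected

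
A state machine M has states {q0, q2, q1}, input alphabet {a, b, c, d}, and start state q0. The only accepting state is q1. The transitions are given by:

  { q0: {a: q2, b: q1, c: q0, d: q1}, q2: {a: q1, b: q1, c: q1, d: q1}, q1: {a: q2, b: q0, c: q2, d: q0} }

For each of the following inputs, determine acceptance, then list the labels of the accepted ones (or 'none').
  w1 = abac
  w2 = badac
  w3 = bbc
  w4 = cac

w1: q0 → q2 → q1 → q2 → q1  → end q1, accepted
w2: q0 → q1 → q2 → q1 → q2 → q1  → end q1, accepted
w3: q0 → q1 → q0 → q0  → end q0, rejected
w4: q0 → q0 → q2 → q1  → end q1, accepted

w1, w2, w4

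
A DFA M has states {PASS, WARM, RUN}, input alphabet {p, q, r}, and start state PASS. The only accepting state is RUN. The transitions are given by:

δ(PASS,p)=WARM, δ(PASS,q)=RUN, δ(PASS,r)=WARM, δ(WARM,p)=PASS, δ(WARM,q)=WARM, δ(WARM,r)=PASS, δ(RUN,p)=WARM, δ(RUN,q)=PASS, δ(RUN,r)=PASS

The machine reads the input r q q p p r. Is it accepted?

PASS → WARM → WARM → WARM → PASS → WARM → PASS
End state PASS is not accepting.

No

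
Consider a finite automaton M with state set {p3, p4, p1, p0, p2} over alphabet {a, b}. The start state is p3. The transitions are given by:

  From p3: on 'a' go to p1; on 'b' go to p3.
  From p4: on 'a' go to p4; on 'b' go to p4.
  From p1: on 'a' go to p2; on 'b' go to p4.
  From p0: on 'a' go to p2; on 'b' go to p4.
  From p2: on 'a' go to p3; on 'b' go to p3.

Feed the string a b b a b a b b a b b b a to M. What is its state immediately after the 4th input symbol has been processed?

p4

p3 → p1 → p4 → p4 → p4
After 4 symbols: p4.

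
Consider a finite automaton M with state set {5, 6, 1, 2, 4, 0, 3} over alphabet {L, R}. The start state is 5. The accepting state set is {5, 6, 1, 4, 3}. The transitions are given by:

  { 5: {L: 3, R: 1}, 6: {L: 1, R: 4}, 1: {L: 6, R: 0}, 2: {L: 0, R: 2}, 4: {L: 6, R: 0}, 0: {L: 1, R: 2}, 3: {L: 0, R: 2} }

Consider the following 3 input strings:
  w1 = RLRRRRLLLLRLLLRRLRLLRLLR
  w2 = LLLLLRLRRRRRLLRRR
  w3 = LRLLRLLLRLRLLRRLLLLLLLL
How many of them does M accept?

2

w1: 5 → 1 → 6 → 4 → 0 → 2 → 2 → 0 → 1 → 6 → 1 → 0 → 1 → 6 → 1 → 0 → 2 → 0 → 2 → 0 → 1 → 0 → 1 → 6 → 4  → end 4, accepted
w2: 5 → 3 → 0 → 1 → 6 → 1 → 0 → 1 → 0 → 2 → 2 → 2 → 2 → 0 → 1 → 0 → 2 → 2  → end 2, rejected
w3: 5 → 3 → 2 → 0 → 1 → 0 → 1 → 6 → 1 → 0 → 1 → 0 → 1 → 6 → 4 → 0 → 1 → 6 → 1 → 6 → 1 → 6 → 1 → 6  → end 6, accepted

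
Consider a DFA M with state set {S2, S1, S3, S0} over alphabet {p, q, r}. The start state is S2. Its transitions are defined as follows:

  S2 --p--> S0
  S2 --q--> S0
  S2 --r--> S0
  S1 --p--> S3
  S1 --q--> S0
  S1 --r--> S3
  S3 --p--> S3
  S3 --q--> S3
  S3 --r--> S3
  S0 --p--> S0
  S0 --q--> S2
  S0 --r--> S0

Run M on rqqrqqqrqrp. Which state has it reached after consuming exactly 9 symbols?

start at S2
read 'r': S2 → S0
read 'q': S0 → S2
read 'q': S2 → S0
read 'r': S0 → S0
read 'q': S0 → S2
read 'q': S2 → S0
read 'q': S0 → S2
read 'r': S2 → S0
read 'q': S0 → S2
After 9 symbols: S2.

S2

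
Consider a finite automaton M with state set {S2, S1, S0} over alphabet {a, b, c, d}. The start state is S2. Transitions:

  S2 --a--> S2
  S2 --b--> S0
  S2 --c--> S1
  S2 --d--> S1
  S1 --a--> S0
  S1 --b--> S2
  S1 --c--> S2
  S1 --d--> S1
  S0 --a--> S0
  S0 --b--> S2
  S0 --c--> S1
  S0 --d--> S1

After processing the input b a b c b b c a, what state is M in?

S0

Trace: S2 -b-> S0 -a-> S0 -b-> S2 -c-> S1 -b-> S2 -b-> S0 -c-> S1 -a-> S0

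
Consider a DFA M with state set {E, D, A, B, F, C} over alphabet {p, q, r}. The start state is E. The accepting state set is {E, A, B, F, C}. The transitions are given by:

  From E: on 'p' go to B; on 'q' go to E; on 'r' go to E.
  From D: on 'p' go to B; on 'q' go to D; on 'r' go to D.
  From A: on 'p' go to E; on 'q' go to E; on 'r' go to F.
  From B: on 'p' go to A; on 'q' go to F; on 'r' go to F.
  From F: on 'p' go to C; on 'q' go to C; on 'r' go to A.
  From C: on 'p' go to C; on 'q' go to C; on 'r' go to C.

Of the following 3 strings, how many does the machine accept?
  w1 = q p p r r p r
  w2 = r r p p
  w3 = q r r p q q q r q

w1: Trace: E -q-> E -p-> B -p-> A -r-> F -r-> A -p-> E -r-> E  → end E, accepted
w2: Trace: E -r-> E -r-> E -p-> B -p-> A  → end A, accepted
w3: Trace: E -q-> E -r-> E -r-> E -p-> B -q-> F -q-> C -q-> C -r-> C -q-> C  → end C, accepted

3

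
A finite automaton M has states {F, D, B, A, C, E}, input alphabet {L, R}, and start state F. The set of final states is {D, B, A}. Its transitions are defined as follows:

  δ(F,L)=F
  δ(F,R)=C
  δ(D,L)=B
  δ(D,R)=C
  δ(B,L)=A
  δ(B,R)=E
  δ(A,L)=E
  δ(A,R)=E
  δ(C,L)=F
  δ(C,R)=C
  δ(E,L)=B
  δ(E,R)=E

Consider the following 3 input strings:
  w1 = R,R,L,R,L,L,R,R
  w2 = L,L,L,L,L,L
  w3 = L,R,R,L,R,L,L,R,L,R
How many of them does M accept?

w1: Trace: F -R-> C -R-> C -L-> F -R-> C -L-> F -L-> F -R-> C -R-> C  → end C, rejected
w2: Trace: F -L-> F -L-> F -L-> F -L-> F -L-> F -L-> F  → end F, rejected
w3: Trace: F -L-> F -R-> C -R-> C -L-> F -R-> C -L-> F -L-> F -R-> C -L-> F -R-> C  → end C, rejected

0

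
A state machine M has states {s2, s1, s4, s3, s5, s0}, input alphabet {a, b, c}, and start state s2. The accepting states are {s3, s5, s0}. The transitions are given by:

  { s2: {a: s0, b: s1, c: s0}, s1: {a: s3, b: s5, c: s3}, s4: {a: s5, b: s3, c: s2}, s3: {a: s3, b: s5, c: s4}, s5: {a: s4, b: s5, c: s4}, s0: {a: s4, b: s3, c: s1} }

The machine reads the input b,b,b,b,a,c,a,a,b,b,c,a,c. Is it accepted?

No

Trace: s2 -b-> s1 -b-> s5 -b-> s5 -b-> s5 -a-> s4 -c-> s2 -a-> s0 -a-> s4 -b-> s3 -b-> s5 -c-> s4 -a-> s5 -c-> s4
End state s4 is not accepting.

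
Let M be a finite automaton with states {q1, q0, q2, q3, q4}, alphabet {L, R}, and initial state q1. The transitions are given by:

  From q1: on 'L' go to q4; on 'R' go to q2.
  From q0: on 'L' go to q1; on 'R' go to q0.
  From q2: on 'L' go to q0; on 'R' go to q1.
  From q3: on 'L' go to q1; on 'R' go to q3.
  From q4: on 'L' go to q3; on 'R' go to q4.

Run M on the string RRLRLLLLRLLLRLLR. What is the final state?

q4

Trace: q1 -R-> q2 -R-> q1 -L-> q4 -R-> q4 -L-> q3 -L-> q1 -L-> q4 -L-> q3 -R-> q3 -L-> q1 -L-> q4 -L-> q3 -R-> q3 -L-> q1 -L-> q4 -R-> q4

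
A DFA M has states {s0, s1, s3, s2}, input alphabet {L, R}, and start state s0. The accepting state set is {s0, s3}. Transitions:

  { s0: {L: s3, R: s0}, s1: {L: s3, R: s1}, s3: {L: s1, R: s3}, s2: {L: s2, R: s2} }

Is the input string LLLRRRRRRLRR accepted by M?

s0 → s3 → s1 → s3 → s3 → s3 → s3 → s3 → s3 → s3 → s1 → s1 → s1
End state s1 is not accepting.

No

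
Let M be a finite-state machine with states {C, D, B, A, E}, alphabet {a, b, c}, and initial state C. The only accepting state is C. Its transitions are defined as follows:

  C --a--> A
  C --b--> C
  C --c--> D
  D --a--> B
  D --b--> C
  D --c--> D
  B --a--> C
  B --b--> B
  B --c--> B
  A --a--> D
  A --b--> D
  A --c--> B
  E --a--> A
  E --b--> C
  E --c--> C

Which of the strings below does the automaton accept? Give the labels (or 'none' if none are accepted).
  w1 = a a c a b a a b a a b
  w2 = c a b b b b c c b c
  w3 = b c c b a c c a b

w1:
  start at C
  read 'a': C → A
  read 'a': A → D
  read 'c': D → D
  read 'a': D → B
  read 'b': B → B
  read 'a': B → C
  read 'a': C → A
  read 'b': A → D
  read 'a': D → B
  read 'a': B → C
  read 'b': C → C
  end C, accepted
w2:
  start at C
  read 'c': C → D
  read 'a': D → B
  read 'b': B → B
  read 'b': B → B
  read 'b': B → B
  read 'b': B → B
  read 'c': B → B
  read 'c': B → B
  read 'b': B → B
  read 'c': B → B
  end B, rejected
w3:
  start at C
  read 'b': C → C
  read 'c': C → D
  read 'c': D → D
  read 'b': D → C
  read 'a': C → A
  read 'c': A → B
  read 'c': B → B
  read 'a': B → C
  read 'b': C → C
  end C, accepted

w1, w3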